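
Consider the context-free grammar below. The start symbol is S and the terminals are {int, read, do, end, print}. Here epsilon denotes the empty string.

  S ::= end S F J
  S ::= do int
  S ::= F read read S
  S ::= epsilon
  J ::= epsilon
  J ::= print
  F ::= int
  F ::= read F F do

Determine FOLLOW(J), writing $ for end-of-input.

{$, int, read}

FIRST(J) = {epsilon, print}
FIRST(F) = {int, read}
FIRST(S) = {epsilon, do, end, int, read}  (via F read read S)
FOLLOW(S) includes $ since S is the start symbol.
FOLLOW(S): in S::=end S F J, S is followed by F J with FIRST {int, read}; in S::=F read read S, the suffix after S is empty (adds nothing new). Thus FOLLOW(S) = {$, int, read}.
FOLLOW(J): in S::=end S F J, the suffix after J is empty, so FOLLOW(J) ⊇ FOLLOW(S) = {$, int, read}. Thus FOLLOW(J) = {$, int, read}.
FOLLOW(F): in S::=end S F J, F is followed by J with FIRST {epsilon, print}; in S::=end S F J, the suffix after F is nullable, so FOLLOW(F) ⊇ FOLLOW(S) = {$, int, read}; in S::=F read read S, F is followed by read read S with FIRST {read}; in F::=read F F do (occurrence 1), F is followed by F do with FIRST {int, read}; in F::=read F F do (occurrence 2), F is followed by do with FIRST {do}. Thus FOLLOW(F) = {$, do, int, print, read}.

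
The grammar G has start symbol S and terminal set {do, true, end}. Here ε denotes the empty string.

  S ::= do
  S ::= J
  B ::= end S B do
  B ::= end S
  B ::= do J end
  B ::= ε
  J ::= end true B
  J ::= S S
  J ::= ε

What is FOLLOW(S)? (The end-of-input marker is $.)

{$, do, end}

FIRST(B) = {ε, do, end}
FIRST(S) = {ε, do, end}  (via J)
FIRST(J) = {ε, do, end}  (via S S)
FOLLOW(S) includes $ since S is the start symbol.
FOLLOW(S): in B::=end S B do, S is followed by B do with FIRST {do, end}; in B::=end S, the suffix after S is empty, so FOLLOW(S) ⊇ FOLLOW(B) = {$, do, end}; in J::=S S (occurrence 1), S is followed by S with FIRST {ε, do, end}; in J::=S S (occurrence 1), the suffix after S is nullable, so FOLLOW(S) ⊇ FOLLOW(J) = {$, do, end}; in J::=S S (occurrence 2), the suffix after S is empty, so FOLLOW(S) ⊇ FOLLOW(J) = {$, do, end}. Thus FOLLOW(S) = {$, do, end}.
FOLLOW(J): in S::=J, the suffix after J is empty, so FOLLOW(J) ⊇ FOLLOW(S) = {$, do, end}; in B::=do J end, J is followed by end with FIRST {end}. Thus FOLLOW(J) = {$, do, end}.
FOLLOW(B): in B::=end S B do, B is followed by do with FIRST {do}; in J::=end true B, the suffix after B is empty, so FOLLOW(B) ⊇ FOLLOW(J) = {$, do, end}. Thus FOLLOW(B) = {$, do, end}.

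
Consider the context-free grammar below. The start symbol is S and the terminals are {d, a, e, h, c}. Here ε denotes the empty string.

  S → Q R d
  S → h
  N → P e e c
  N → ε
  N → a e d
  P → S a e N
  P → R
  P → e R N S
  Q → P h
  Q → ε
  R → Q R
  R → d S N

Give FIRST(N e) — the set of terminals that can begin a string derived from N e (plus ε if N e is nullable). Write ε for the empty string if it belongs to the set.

FIRST(S) = {d, e, h}  (via Q R d)
FIRST(N) = {ε, a, d, e, h}  (via P e e c)
FIRST(P) = {d, e, h}  (via S a e N, R)
FIRST(Q) = {ε, d, e, h}  (via P h)
FIRST(R) = {d, e, h}  (via Q R)
FIRST(N e): take FIRST of each symbol in turn, carrying on past any symbol whose FIRST contains ε; result {a, d, e, h}.

{a, d, e, h}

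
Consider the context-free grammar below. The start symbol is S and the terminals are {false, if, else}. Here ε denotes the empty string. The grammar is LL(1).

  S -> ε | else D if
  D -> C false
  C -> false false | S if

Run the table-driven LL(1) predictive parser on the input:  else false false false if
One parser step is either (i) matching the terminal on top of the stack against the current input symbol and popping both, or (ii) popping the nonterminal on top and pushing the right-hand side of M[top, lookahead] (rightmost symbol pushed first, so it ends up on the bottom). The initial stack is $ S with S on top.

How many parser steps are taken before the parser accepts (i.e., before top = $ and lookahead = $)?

     Stack                   Input                        Action
  1  $ S                     else false false false if $  expand S -> else D if
  2  $ if D else             else false false false if $  match else
  3  $ if D                  false false false if $       expand D -> C false
  4  $ if false C            false false false if $       expand C -> false false
  5  $ if false false false  false false false if $       match false
  6  $ if false false        false false if $             match false
  7  $ if false              false if $                   match false
  8  $ if                    if $                         match if
Accept reached after 8 steps.

8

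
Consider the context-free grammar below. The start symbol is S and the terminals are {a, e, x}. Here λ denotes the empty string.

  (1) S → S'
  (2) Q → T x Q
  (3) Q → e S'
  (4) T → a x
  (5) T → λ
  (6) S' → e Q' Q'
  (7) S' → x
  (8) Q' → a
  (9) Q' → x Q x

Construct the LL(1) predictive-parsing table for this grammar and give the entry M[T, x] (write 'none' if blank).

FIRST(T): from T→a x we get {a}; from T→λ we get {λ}. So FIRST(T) = {λ, a}.
FIRST(S'): from S'→e Q' Q' we get {e}; from S'→x we get {x}. So FIRST(S') = {e, x}.
FIRST(Q'): from Q'→a we get {a}; from Q'→x Q x we get {x}. So FIRST(Q') = {a, x}.
FIRST(S): from S→S' we get {e, x}. So FIRST(S) = {e, x}.
FIRST(Q): from Q→T x Q we get {a, x}; from Q→e S' we get {e}. So FIRST(Q) = {a, e, x}.
FOLLOW(S) includes $ since S is the start symbol.
FOLLOW(T): in Q→T x Q, T is followed by x Q with FIRST {x}. Thus FOLLOW(T) = {x}.
For T → a x: FIRST(a x) = {a}, so it goes in M[T, t] for t ∈ {a}.
For T → λ: FIRST(λ) = {λ}, so it goes in M[T, t] for t ∈ {}; since λ ∈ FIRST, also for every t ∈ FOLLOW(T) = {x}.

T → λ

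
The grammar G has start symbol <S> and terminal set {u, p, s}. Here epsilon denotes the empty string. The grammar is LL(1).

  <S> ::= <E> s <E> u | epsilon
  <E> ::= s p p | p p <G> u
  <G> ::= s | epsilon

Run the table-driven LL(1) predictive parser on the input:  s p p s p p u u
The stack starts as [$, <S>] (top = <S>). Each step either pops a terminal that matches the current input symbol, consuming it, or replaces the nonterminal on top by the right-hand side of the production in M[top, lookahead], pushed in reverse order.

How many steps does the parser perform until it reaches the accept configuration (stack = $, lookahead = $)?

      Stack            Input              Action
   1  $ <S>            s p p s p p u u $  expand <S> ::= <E> s <E> u
   2  $ u <E> s <E>    s p p s p p u u $  expand <E> ::= s p p
   3  $ u <E> s p p s  s p p s p p u u $  match s
   4  $ u <E> s p p    p p s p p u u $    match p
   5  $ u <E> s p      p s p p u u $      match p
   6  $ u <E> s        s p p u u $        match s
   7  $ u <E>          p p u u $          expand <E> ::= p p <G> u
   8  $ u u <G> p p    p p u u $          match p
   9  $ u u <G> p      p u u $            match p
  10  $ u u <G>        u u $              expand <G> ::= epsilon
  11  $ u u            u u $              match u
  12  $ u              u $                match u
Accept reached after 12 steps.

12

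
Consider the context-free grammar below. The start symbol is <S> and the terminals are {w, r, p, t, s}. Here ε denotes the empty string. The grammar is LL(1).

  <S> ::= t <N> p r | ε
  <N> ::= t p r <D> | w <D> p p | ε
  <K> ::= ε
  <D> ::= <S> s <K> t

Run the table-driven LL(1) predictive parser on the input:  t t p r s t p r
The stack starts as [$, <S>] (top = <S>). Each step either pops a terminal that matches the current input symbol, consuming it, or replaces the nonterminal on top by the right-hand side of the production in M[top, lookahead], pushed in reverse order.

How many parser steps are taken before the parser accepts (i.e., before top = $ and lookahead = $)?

step 1: stack=$ <S>  input=t t p r s t p r $  — expand <S> ::= t <N> p r
step 2: stack=$ r p <N> t  input=t t p r s t p r $  — match t
step 3: stack=$ r p <N>  input=t p r s t p r $  — expand <N> ::= t p r <D>
step 4: stack=$ r p <D> r p t  input=t p r s t p r $  — match t
step 5: stack=$ r p <D> r p  input=p r s t p r $  — match p
step 6: stack=$ r p <D> r  input=r s t p r $  — match r
step 7: stack=$ r p <D>  input=s t p r $  — expand <D> ::= <S> s <K> t
step 8: stack=$ r p t <K> s <S>  input=s t p r $  — expand <S> ::= ε
step 9: stack=$ r p t <K> s  input=s t p r $  — match s
step 10: stack=$ r p t <K>  input=t p r $  — expand <K> ::= ε
step 11: stack=$ r p t  input=t p r $  — match t
step 12: stack=$ r p  input=p r $  — match p
step 13: stack=$ r  input=r $  — match r
Accept reached after 13 steps.

13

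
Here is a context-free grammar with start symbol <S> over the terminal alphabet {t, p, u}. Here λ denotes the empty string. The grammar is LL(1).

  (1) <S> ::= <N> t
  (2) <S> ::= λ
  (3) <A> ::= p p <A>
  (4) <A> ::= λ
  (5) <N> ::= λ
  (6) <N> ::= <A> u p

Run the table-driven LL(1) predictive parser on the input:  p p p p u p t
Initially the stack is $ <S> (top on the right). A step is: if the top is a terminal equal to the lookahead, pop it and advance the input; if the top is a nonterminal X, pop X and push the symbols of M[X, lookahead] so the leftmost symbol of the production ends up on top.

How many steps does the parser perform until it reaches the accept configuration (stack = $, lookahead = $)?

      Stack            Input            Action
   1  $ <S>            p p p p u p t $  expand <S> ::= <N> t
   2  $ t <N>          p p p p u p t $  expand <N> ::= <A> u p
   3  $ t p u <A>      p p p p u p t $  expand <A> ::= p p <A>
   4  $ t p u <A> p p  p p p p u p t $  match p
   5  $ t p u <A> p    p p p u p t $    match p
   6  $ t p u <A>      p p u p t $      expand <A> ::= p p <A>
   7  $ t p u <A> p p  p p u p t $      match p
   8  $ t p u <A> p    p u p t $        match p
   9  $ t p u <A>      u p t $          expand <A> ::= λ
  10  $ t p u          u p t $          match u
  11  $ t p            p t $            match p
  12  $ t              t $              match t
Accept reached after 12 steps.

12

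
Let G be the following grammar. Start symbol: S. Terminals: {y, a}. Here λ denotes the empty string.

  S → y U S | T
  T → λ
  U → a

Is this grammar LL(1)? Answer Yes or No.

FIRST(S) = {λ, y}
FIRST(T) = {λ}
FIRST(U) = {a}
FOLLOW(S) = {$}
FOLLOW(T) = {$}
FOLLOW(U) = {$, y}
Each cell of M receives at most one production.

Yes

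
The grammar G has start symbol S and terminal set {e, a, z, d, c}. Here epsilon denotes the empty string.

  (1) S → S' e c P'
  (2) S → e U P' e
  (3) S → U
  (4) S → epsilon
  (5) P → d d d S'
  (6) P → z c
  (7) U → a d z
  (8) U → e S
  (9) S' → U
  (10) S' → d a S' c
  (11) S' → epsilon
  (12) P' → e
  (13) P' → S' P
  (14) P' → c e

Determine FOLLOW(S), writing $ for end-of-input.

FIRST(P) = {d, z}
FIRST(U) = {a, e}
FIRST(S') = {epsilon, a, d, e}  (via U)
FIRST(S) = {epsilon, a, d, e}  (via S' e c P', U)
FIRST(P') = {a, c, d, e, z}  (via S' P)
FOLLOW(S) includes $ since S is the start symbol.
FOLLOW(S): in U→e S, the suffix after S is empty, so FOLLOW(S) ⊇ FOLLOW(U) = {$, a, c, d, e, z}. Thus FOLLOW(S) = {$, a, c, d, e, z}.
FOLLOW(P'): in S→S' e c P', the suffix after P' is empty, so FOLLOW(P') ⊇ FOLLOW(S) = {$, a, c, d, e, z}; in S→e U P' e, P' is followed by e with FIRST {e}. Thus FOLLOW(P') = {$, a, c, d, e, z}.
FOLLOW(P): in P'→S' P, the suffix after P is empty, so FOLLOW(P) ⊇ FOLLOW(P') = {$, a, c, d, e, z}. Thus FOLLOW(P) = {$, a, c, d, e, z}.
FOLLOW(S'): in S→S' e c P', S' is followed by e c P' with FIRST {e}; in P→d d d S', the suffix after S' is empty, so FOLLOW(S') ⊇ FOLLOW(P) = {$, a, c, d, e, z}; in S'→d a S' c, S' is followed by c with FIRST {c}; in P'→S' P, S' is followed by P with FIRST {d, z}. Thus FOLLOW(S') = {$, a, c, d, e, z}.
FOLLOW(U): in S→e U P' e, U is followed by P' e with FIRST {a, c, d, e, z}; in S→U, the suffix after U is empty, so FOLLOW(U) ⊇ FOLLOW(S) = {$, a, c, d, e, z}; in S'→U, the suffix after U is empty, so FOLLOW(U) ⊇ FOLLOW(S') = {$, a, c, d, e, z}. Thus FOLLOW(U) = {$, a, c, d, e, z}.

{$, a, c, d, e, z}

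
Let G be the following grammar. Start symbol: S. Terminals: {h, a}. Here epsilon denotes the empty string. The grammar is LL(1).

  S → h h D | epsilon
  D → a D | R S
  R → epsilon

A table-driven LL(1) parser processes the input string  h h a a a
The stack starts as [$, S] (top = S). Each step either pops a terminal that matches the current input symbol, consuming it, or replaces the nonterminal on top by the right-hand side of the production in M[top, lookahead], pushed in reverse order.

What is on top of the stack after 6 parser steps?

a

     Stack    Input        Action
  1  $ S      h h a a a $  expand S → h h D
  2  $ D h h  h h a a a $  match h
  3  $ D h    h a a a $    match h
  4  $ D      a a a $      expand D → a D
  5  $ D a    a a a $      match a
  6  $ D      a a $        expand D → a D
Stack after step 6: $ D a (top = a).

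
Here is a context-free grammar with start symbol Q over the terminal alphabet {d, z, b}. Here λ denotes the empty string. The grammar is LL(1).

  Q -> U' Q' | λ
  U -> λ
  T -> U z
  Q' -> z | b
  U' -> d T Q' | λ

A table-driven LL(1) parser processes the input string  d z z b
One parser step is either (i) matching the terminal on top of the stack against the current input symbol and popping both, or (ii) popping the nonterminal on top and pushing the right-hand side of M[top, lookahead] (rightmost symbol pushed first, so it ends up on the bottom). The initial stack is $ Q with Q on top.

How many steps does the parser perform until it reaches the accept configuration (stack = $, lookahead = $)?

10

      Stack        Input      Action
   1  $ Q          d z z b $  expand Q -> U' Q'
   2  $ Q' U'      d z z b $  expand U' -> d T Q'
   3  $ Q' Q' T d  d z z b $  match d
   4  $ Q' Q' T    z z b $    expand T -> U z
   5  $ Q' Q' z U  z z b $    expand U -> λ
   6  $ Q' Q' z    z z b $    match z
   7  $ Q' Q'      z b $      expand Q' -> z
   8  $ Q' z       z b $      match z
   9  $ Q'         b $        expand Q' -> b
  10  $ b          b $        match b
Accept reached after 10 steps.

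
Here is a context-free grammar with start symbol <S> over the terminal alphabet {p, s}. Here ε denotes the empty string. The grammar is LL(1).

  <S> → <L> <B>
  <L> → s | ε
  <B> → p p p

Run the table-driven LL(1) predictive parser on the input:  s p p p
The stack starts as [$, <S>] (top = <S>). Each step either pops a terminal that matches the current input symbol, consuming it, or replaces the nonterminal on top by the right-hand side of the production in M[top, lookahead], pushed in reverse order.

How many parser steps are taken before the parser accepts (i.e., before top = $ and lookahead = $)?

7

     Stack      Input      Action
  1  $ <S>      s p p p $  expand <S> → <L> <B>
  2  $ <B> <L>  s p p p $  expand <L> → s
  3  $ <B> s    s p p p $  match s
  4  $ <B>      p p p $    expand <B> → p p p
  5  $ p p p    p p p $    match p
  6  $ p p      p p $      match p
  7  $ p        p $        match p
Accept reached after 7 steps.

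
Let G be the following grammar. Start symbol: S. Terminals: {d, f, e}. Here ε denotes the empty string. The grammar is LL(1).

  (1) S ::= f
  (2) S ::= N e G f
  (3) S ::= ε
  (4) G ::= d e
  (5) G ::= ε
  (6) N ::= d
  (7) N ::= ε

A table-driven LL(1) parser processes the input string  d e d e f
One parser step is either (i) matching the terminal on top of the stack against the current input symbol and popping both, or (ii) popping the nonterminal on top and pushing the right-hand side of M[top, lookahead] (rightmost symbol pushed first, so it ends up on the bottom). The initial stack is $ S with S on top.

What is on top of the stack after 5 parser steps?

step 1: stack=$ S  input=d e d e f $  — expand S ::= N e G f
step 2: stack=$ f G e N  input=d e d e f $  — expand N ::= d
step 3: stack=$ f G e d  input=d e d e f $  — match d
step 4: stack=$ f G e  input=e d e f $  — match e
step 5: stack=$ f G  input=d e f $  — expand G ::= d e
Stack after step 5: $ f e d (top = d).

d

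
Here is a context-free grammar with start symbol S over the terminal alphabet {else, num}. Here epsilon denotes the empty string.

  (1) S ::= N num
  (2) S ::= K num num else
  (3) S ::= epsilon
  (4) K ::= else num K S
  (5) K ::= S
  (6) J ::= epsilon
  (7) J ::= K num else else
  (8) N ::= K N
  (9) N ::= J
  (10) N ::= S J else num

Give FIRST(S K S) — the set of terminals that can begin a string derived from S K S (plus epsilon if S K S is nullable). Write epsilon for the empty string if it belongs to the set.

FIRST(S): from S::=N num we get {else, num}; from S::=K num num else we get {else, num}; from S::=epsilon we get {epsilon}. So FIRST(S) = {epsilon, else, num}.
FIRST(K): from K::=else num K S we get {else}; from K::=S we get {epsilon, else, num}. So FIRST(K) = {epsilon, else, num}.
FIRST(J): from J::=epsilon we get {epsilon}; from J::=K num else else we get {else, num}. So FIRST(J) = {epsilon, else, num}.
FIRST(N): from N::=K N we get {epsilon, else, num}; from N::=J we get {epsilon, else, num}; from N::=S J else num we get {else, num}. So FIRST(N) = {epsilon, else, num}.
FIRST(S K S): take FIRST of each symbol in turn, carrying on past any symbol whose FIRST contains epsilon; result {epsilon, else, num}.

{epsilon, else, num}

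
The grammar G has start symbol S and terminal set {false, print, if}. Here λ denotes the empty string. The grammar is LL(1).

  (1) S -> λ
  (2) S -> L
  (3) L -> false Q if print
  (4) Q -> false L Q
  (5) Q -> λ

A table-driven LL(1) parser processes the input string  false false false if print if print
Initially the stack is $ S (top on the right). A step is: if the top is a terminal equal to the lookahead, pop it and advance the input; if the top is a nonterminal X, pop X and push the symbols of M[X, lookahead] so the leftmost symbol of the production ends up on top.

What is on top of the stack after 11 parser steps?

step 1: stack=$ S  input=false false false if print if print $  — expand S -> L
step 2: stack=$ L  input=false false false if print if print $  — expand L -> false Q if print
step 3: stack=$ print if Q false  input=false false false if print if print $  — match false
step 4: stack=$ print if Q  input=false false if print if print $  — expand Q -> false L Q
step 5: stack=$ print if Q L false  input=false false if print if print $  — match false
step 6: stack=$ print if Q L  input=false if print if print $  — expand L -> false Q if print
step 7: stack=$ print if Q print if Q false  input=false if print if print $  — match false
step 8: stack=$ print if Q print if Q  input=if print if print $  — expand Q -> λ
step 9: stack=$ print if Q print if  input=if print if print $  — match if
step 10: stack=$ print if Q print  input=print if print $  — match print
step 11: stack=$ print if Q  input=if print $  — expand Q -> λ
Stack after step 11: $ print if (top = if).

if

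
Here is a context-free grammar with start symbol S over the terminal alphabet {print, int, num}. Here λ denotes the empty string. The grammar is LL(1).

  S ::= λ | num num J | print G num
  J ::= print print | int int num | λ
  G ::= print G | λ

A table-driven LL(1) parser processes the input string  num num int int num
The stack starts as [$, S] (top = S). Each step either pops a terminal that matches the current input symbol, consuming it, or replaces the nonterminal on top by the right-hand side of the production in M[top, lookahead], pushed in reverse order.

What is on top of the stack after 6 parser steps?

num

step 1: stack=$ S  input=num num int int num $  — expand S ::= num num J
step 2: stack=$ J num num  input=num num int int num $  — match num
step 3: stack=$ J num  input=num int int num $  — match num
step 4: stack=$ J  input=int int num $  — expand J ::= int int num
step 5: stack=$ num int int  input=int int num $  — match int
step 6: stack=$ num int  input=int num $  — match int
Stack after step 6: $ num (top = num).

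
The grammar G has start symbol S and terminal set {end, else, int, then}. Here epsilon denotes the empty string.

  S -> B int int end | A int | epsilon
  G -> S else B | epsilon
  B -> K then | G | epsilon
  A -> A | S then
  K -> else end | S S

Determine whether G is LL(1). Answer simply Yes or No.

FIRST(S) = {epsilon, else, int, then}
FIRST(G) = {epsilon, else, int, then}
FIRST(B) = {epsilon, else, int, then}
FIRST(A) = {else, int, then}
FIRST(K) = {epsilon, else, int, then}
FOLLOW(S) = {$, else, int, then}
FOLLOW(G) = {int}
FOLLOW(B) = {int}
FOLLOW(A) = {int}
FOLLOW(K) = {then}
Cell M[A, else] receives both A -> A and A -> S then — the grammar is not LL(1).

No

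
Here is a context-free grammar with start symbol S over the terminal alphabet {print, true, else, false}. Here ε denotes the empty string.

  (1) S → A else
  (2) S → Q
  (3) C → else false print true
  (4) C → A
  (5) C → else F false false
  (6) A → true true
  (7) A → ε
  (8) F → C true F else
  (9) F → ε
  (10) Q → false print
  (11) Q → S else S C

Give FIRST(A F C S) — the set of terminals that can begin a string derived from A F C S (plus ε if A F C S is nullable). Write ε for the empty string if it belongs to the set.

FIRST(A) = {ε, true}
FIRST(C) = {ε, else, true}  (via A)
FIRST(F) = {ε, else, true}  (via C true F else)
FIRST(S) = {else, false, true}  (via A else, Q)
FIRST(Q) = {else, false, true}  (via S else S C)
FIRST(A F C S): take FIRST of each symbol in turn, carrying on past any symbol whose FIRST contains ε; result {else, false, true}.

{else, false, true}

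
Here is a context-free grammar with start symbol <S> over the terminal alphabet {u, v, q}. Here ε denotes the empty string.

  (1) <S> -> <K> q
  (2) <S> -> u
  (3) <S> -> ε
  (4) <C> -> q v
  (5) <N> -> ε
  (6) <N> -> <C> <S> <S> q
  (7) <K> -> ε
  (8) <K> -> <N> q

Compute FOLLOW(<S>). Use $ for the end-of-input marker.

FIRST(<C>) = {q}
FIRST(<N>) = {ε, q}  (via <C> <S> <S> q)
FIRST(<K>) = {ε, q}  (via <N> q)
FIRST(<S>) = {ε, q, u}  (via <K> q)
FOLLOW(<S>) includes $ since <S> is the start symbol.
FOLLOW(<S>): in <N>-><C> <S> <S> q (occurrence 1), <S> is followed by <S> q with FIRST {q, u}; in <N>-><C> <S> <S> q (occurrence 2), <S> is followed by q with FIRST {q}. Thus FOLLOW(<S>) = {$, q, u}.
FOLLOW(<C>): in <N>-><C> <S> <S> q, <C> is followed by <S> <S> q with FIRST {q, u}. Thus FOLLOW(<C>) = {q, u}.
FOLLOW(<N>): in <K>-><N> q, <N> is followed by q with FIRST {q}. Thus FOLLOW(<N>) = {q}.
FOLLOW(<K>): in <S>-><K> q, <K> is followed by q with FIRST {q}. Thus FOLLOW(<K>) = {q}.

{$, q, u}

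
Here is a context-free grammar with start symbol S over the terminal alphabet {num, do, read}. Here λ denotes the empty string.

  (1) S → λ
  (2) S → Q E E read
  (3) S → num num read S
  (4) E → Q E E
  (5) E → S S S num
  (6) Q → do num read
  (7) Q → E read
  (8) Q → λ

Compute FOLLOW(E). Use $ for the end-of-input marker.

{do, num, read}

FIRST(S) = {λ, do, num}  (via Q E E read)
FIRST(E) = {do, num}  (via Q E E, S S S num)
FIRST(Q) = {λ, do, num}  (via E read)
FOLLOW(S) includes $ since S is the start symbol.
FOLLOW(S): in S→num num read S, the suffix after S is empty (adds nothing new); in E→S S S num (occurrence 1), S is followed by S S num with FIRST {do, num}; in E→S S S num (occurrence 2), S is followed by S num with FIRST {do, num}; in E→S S S num (occurrence 3), S is followed by num with FIRST {num}. Thus FOLLOW(S) = {$, do, num}.
FOLLOW(E): in S→Q E E read (occurrence 1), E is followed by E read with FIRST {do, num}; in S→Q E E read (occurrence 2), E is followed by read with FIRST {read}; in E→Q E E (occurrence 1), E is followed by E with FIRST {do, num}; in E→Q E E (occurrence 2), the suffix after E is empty (adds nothing new); in Q→E read, E is followed by read with FIRST {read}. Thus FOLLOW(E) = {do, num, read}.
FOLLOW(Q): in S→Q E E read, Q is followed by E E read with FIRST {do, num}; in E→Q E E, Q is followed by E E with FIRST {do, num}. Thus FOLLOW(Q) = {do, num}.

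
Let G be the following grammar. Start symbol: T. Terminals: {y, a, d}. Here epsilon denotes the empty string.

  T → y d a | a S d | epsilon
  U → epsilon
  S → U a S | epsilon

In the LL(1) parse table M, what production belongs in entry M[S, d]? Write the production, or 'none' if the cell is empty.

FIRST(T): from T→y d a we get {y}; from T→a S d we get {a}; from T→epsilon we get {epsilon}. So FIRST(T) = {epsilon, a, y}.
FIRST(U): from U→epsilon we get {epsilon}. So FIRST(U) = {epsilon}.
FIRST(S): from S→U a S we get {a}; from S→epsilon we get {epsilon}. So FIRST(S) = {epsilon, a}.
FOLLOW(T) includes $ since T is the start symbol.
FOLLOW(S): in T→a S d, S is followed by d with FIRST {d}; in S→U a S, the suffix after S is empty (adds nothing new). Thus FOLLOW(S) = {d}.
For S → U a S: FIRST(U a S) = {a}, so it goes in M[S, t] for t ∈ {a}.
For S → epsilon: FIRST(epsilon) = {epsilon}, so it goes in M[S, t] for t ∈ {}; since epsilon ∈ FIRST, also for every t ∈ FOLLOW(S) = {d}.

S → epsilon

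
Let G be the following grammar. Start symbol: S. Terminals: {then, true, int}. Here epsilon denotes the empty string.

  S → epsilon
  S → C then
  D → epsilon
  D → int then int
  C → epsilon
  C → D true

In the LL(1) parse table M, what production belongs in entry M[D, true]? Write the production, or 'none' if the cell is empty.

FIRST(D): from D→epsilon we get {epsilon}; from D→int then int we get {int}. So FIRST(D) = {epsilon, int}.
FIRST(C): from C→epsilon we get {epsilon}; from C→D true we get {int, true}. So FIRST(C) = {epsilon, int, true}.
FIRST(S): from S→epsilon we get {epsilon}; from S→C then we get {int, then, true}. So FIRST(S) = {epsilon, int, then, true}.
FOLLOW(S) includes $ since S is the start symbol.
FOLLOW(D): in C→D true, D is followed by true with FIRST {true}. Thus FOLLOW(D) = {true}.
For D → epsilon: FIRST(epsilon) = {epsilon}, so it goes in M[D, t] for t ∈ {}; since epsilon ∈ FIRST, also for every t ∈ FOLLOW(D) = {true}.
For D → int then int: FIRST(int then int) = {int}, so it goes in M[D, t] for t ∈ {int}.

D → epsilon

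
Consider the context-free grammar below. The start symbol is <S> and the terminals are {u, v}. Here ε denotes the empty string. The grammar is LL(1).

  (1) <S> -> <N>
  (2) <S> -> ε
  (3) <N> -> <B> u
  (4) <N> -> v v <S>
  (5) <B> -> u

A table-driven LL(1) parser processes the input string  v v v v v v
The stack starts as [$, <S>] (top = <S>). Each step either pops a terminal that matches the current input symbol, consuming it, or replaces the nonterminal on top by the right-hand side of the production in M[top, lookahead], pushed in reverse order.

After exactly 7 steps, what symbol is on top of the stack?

v

step 1: stack=$ <S>  input=v v v v v v $  — expand <S> -> <N>
step 2: stack=$ <N>  input=v v v v v v $  — expand <N> -> v v <S>
step 3: stack=$ <S> v v  input=v v v v v v $  — match v
step 4: stack=$ <S> v  input=v v v v v $  — match v
step 5: stack=$ <S>  input=v v v v $  — expand <S> -> <N>
step 6: stack=$ <N>  input=v v v v $  — expand <N> -> v v <S>
step 7: stack=$ <S> v v  input=v v v v $  — match v
Stack after step 7: $ <S> v (top = v).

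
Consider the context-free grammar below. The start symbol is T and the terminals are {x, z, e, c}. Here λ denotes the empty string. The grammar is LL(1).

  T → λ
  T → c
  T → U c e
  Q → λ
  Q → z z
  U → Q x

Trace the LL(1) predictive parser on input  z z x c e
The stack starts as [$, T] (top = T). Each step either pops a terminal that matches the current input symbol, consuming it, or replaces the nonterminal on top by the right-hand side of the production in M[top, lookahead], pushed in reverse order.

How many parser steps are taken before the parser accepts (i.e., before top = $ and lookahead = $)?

8

     Stack        Input        Action
  1  $ T          z z x c e $  expand T → U c e
  2  $ e c U      z z x c e $  expand U → Q x
  3  $ e c x Q    z z x c e $  expand Q → z z
  4  $ e c x z z  z z x c e $  match z
  5  $ e c x z    z x c e $    match z
  6  $ e c x      x c e $      match x
  7  $ e c        c e $        match c
  8  $ e          e $          match e
Accept reached after 8 steps.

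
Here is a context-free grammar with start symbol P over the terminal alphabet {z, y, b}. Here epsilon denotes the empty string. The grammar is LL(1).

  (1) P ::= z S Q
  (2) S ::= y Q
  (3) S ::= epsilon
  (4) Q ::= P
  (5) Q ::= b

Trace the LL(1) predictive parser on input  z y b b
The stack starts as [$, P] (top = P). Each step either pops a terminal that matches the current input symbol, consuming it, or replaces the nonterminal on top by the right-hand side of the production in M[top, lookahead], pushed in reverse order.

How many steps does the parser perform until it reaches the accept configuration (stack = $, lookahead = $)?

8

step 1: stack=$ P  input=z y b b $  — expand P ::= z S Q
step 2: stack=$ Q S z  input=z y b b $  — match z
step 3: stack=$ Q S  input=y b b $  — expand S ::= y Q
step 4: stack=$ Q Q y  input=y b b $  — match y
step 5: stack=$ Q Q  input=b b $  — expand Q ::= b
step 6: stack=$ Q b  input=b b $  — match b
step 7: stack=$ Q  input=b $  — expand Q ::= b
step 8: stack=$ b  input=b $  — match b
Accept reached after 8 steps.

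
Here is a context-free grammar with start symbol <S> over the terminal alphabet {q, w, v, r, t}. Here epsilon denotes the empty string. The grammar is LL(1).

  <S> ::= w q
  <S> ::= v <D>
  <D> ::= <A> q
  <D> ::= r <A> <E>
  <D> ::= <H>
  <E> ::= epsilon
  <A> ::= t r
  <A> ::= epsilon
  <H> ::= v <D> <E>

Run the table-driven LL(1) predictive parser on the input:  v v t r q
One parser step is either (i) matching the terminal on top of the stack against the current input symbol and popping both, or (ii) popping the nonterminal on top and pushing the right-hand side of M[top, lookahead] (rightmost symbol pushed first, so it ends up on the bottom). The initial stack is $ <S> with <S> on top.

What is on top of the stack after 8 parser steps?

r

     Stack        Input        Action
  1  $ <S>        v v t r q $  expand <S> ::= v <D>
  2  $ <D> v      v v t r q $  match v
  3  $ <D>        v t r q $    expand <D> ::= <H>
  4  $ <H>        v t r q $    expand <H> ::= v <D> <E>
  5  $ <E> <D> v  v t r q $    match v
  6  $ <E> <D>    t r q $      expand <D> ::= <A> q
  7  $ <E> q <A>  t r q $      expand <A> ::= t r
  8  $ <E> q r t  t r q $      match t
Stack after step 8: $ <E> q r (top = r).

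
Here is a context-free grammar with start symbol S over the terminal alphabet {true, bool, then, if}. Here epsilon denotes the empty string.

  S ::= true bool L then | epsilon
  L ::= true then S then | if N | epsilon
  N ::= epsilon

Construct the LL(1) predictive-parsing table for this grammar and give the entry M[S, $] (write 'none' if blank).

FIRST(S) = {epsilon, true}
FIRST(L) = {epsilon, if, true}
FIRST(N) = {epsilon}
FOLLOW(S) includes $ since S is the start symbol.
FOLLOW(S): in L::=true then S then, S is followed by then with FIRST {then}. Thus FOLLOW(S) = {$, then}.
For S ::= true bool L then: FIRST(true bool L then) = {true}, so it goes in M[S, t] for t ∈ {true}.
For S ::= epsilon: FIRST(epsilon) = {epsilon}, so it goes in M[S, t] for t ∈ {}; since epsilon ∈ FIRST, also for every t ∈ FOLLOW(S) = {$, then}.

S ::= epsilon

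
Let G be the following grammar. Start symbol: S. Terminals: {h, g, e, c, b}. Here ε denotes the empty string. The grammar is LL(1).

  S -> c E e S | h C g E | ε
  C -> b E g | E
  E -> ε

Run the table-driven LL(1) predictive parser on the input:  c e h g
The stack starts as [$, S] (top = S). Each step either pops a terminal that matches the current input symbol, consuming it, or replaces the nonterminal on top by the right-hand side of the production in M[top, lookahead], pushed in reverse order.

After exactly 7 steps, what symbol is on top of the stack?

     Stack      Input      Action
  1  $ S        c e h g $  expand S -> c E e S
  2  $ S e E c  c e h g $  match c
  3  $ S e E    e h g $    expand E -> ε
  4  $ S e      e h g $    match e
  5  $ S        h g $      expand S -> h C g E
  6  $ E g C h  h g $      match h
  7  $ E g C    g $        expand C -> E
Stack after step 7: $ E g E (top = E).

E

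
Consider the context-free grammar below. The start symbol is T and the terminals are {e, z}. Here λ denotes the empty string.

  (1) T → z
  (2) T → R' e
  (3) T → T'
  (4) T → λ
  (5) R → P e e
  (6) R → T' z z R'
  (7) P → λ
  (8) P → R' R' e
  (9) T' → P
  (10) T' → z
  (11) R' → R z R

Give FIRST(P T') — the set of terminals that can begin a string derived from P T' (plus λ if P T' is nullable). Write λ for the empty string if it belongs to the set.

FIRST(T): from T→z we get {z}; from T→R' e we get {e, z}; from T→T' we get {λ, e, z}; from T→λ we get {λ}. So FIRST(T) = {λ, e, z}.
FIRST(R): from R→P e e we get {e, z}; from R→T' z z R' we get {e, z}. So FIRST(R) = {e, z}.
FIRST(R'): from R'→R z R we get {e, z}. So FIRST(R') = {e, z}.
FIRST(P): from P→λ we get {λ}; from P→R' R' e we get {e, z}. So FIRST(P) = {λ, e, z}.
FIRST(T'): from T'→P we get {λ, e, z}; from T'→z we get {z}. So FIRST(T') = {λ, e, z}.
FIRST(P T'): take FIRST of each symbol in turn, carrying on past any symbol whose FIRST contains λ; result {λ, e, z}.

{λ, e, z}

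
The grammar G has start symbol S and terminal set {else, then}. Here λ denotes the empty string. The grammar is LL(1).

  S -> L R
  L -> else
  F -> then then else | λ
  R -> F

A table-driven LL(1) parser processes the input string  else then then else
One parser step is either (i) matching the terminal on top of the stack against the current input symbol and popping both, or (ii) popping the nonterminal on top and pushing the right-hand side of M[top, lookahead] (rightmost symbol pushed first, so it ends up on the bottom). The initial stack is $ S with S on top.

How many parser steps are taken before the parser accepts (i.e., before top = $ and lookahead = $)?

     Stack             Input                  Action
  1  $ S               else then then else $  expand S -> L R
  2  $ R L             else then then else $  expand L -> else
  3  $ R else          else then then else $  match else
  4  $ R               then then else $       expand R -> F
  5  $ F               then then else $       expand F -> then then else
  6  $ else then then  then then else $       match then
  7  $ else then       then else $            match then
  8  $ else            else $                 match else
Accept reached after 8 steps.

8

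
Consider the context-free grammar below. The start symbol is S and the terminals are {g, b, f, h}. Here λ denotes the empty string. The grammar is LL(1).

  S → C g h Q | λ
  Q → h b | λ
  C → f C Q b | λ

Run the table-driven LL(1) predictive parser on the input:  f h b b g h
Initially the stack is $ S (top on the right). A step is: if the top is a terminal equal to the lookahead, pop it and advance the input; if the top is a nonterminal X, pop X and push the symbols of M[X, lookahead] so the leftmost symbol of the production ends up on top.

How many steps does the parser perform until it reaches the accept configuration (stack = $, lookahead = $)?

11

      Stack            Input          Action
   1  $ S              f h b b g h $  expand S → C g h Q
   2  $ Q h g C        f h b b g h $  expand C → f C Q b
   3  $ Q h g b Q C f  f h b b g h $  match f
   4  $ Q h g b Q C    h b b g h $    expand C → λ
   5  $ Q h g b Q      h b b g h $    expand Q → h b
   6  $ Q h g b b h    h b b g h $    match h
   7  $ Q h g b b      b b g h $      match b
   8  $ Q h g b        b g h $        match b
   9  $ Q h g          g h $          match g
  10  $ Q h            h $            match h
  11  $ Q              $              expand Q → λ
Accept reached after 11 steps.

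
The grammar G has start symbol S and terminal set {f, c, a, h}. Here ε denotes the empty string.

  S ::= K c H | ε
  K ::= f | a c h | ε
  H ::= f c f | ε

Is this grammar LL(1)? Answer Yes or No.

FIRST(S) = {ε, a, c, f}
FIRST(K) = {ε, a, f}
FIRST(H) = {ε, f}
FOLLOW(S) = {$}
FOLLOW(K) = {c}
FOLLOW(H) = {$}
Each cell of M receives at most one production.

Yes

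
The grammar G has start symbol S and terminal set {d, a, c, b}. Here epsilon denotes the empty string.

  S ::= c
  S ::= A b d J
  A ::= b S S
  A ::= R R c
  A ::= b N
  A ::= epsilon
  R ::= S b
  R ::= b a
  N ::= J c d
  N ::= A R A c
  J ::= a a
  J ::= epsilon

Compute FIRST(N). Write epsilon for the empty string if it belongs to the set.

{a, b, c}

FIRST(J): from J::=a a we get {a}; from J::=epsilon we get {epsilon}. So FIRST(J) = {epsilon, a}.
FIRST(S): from S::=c we get {c}; from S::=A b d J we get {b, c}. So FIRST(S) = {b, c}.
FIRST(R): from R::=S b we get {b, c}; from R::=b a we get {b}. So FIRST(R) = {b, c}.
FIRST(A): from A::=b S S we get {b}; from A::=R R c we get {b, c}; from A::=b N we get {b}; from A::=epsilon we get {epsilon}. So FIRST(A) = {epsilon, b, c}.
FIRST(N): from N::=J c d we get {a, c}; from N::=A R A c we get {b, c}. So FIRST(N) = {a, b, c}.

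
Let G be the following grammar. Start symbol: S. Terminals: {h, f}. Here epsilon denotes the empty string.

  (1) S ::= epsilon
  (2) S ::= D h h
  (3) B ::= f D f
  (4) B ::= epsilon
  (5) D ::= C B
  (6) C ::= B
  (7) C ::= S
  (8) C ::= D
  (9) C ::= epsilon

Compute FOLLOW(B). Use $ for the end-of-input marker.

{f, h}

FIRST(B) = {epsilon, f}
FIRST(S) = {epsilon, f, h}  (via D h h)
FIRST(D) = {epsilon, f, h}  (via C B)
FIRST(C) = {epsilon, f, h}  (via B, S, D)
FOLLOW(S) includes $ since S is the start symbol.
FOLLOW(S): in C::=S, the suffix after S is empty, so FOLLOW(S) ⊇ FOLLOW(C) = {f, h}. Thus FOLLOW(S) = {$, f, h}.
FOLLOW(B): in D::=C B, the suffix after B is empty, so FOLLOW(B) ⊇ FOLLOW(D) = {f, h}; in C::=B, the suffix after B is empty, so FOLLOW(B) ⊇ FOLLOW(C) = {f, h}. Thus FOLLOW(B) = {f, h}.
FOLLOW(D): in S::=D h h, D is followed by h h with FIRST {h}; in B::=f D f, D is followed by f with FIRST {f}; in C::=D, the suffix after D is empty, so FOLLOW(D) ⊇ FOLLOW(C) = {f, h}. Thus FOLLOW(D) = {f, h}.
FOLLOW(C): in D::=C B, C is followed by B with FIRST {epsilon, f}; in D::=C B, the suffix after C is nullable, so FOLLOW(C) ⊇ FOLLOW(D) = {f, h}. Thus FOLLOW(C) = {f, h}.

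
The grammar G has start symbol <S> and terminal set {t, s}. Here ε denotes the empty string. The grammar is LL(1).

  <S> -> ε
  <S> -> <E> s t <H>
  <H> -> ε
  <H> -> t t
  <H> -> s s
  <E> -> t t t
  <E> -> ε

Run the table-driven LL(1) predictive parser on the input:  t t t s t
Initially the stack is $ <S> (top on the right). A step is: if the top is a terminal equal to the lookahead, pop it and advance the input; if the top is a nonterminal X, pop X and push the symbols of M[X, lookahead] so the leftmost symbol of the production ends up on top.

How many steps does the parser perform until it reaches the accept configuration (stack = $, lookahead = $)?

     Stack            Input        Action
  1  $ <S>            t t t s t $  expand <S> -> <E> s t <H>
  2  $ <H> t s <E>    t t t s t $  expand <E> -> t t t
  3  $ <H> t s t t t  t t t s t $  match t
  4  $ <H> t s t t    t t s t $    match t
  5  $ <H> t s t      t s t $      match t
  6  $ <H> t s        s t $        match s
  7  $ <H> t          t $          match t
  8  $ <H>            $            expand <H> -> ε
Accept reached after 8 steps.

8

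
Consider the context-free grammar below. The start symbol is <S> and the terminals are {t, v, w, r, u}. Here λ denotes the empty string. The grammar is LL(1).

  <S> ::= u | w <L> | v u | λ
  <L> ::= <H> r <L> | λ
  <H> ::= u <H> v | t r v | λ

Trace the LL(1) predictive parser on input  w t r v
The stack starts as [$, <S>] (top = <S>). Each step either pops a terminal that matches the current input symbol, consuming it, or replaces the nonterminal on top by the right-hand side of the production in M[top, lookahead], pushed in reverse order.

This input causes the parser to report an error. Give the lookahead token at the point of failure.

$

     Stack          Input      Action
  1  $ <S>          w t r v $  expand <S> ::= w <L>
  2  $ <L> w        w t r v $  match w
  3  $ <L>          t r v $    expand <L> ::= <H> r <L>
  4  $ <L> r <H>    t r v $    expand <H> ::= t r v
  5  $ <L> r v r t  t r v $    match t
  6  $ <L> r v r    r v $      match r
  7  $ <L> r v      v $        match v
  8  $ <L> r        $          error: top is terminal r but lookahead is $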